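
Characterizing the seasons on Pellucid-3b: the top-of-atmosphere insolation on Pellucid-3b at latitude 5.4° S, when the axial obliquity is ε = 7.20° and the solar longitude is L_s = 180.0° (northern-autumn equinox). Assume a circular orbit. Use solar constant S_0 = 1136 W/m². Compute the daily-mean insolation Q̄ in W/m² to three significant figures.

Solar declination: sin δ = sin ε · sin L_s = sin 7.20° × sin 180.0° = 0.00000, so δ = +0.000°.
cos h₀ = −tan(-5.4°) tan(+0.000°) = 0.0000, h₀ = 1.5708 rad.
Bracket: h₀ sin ϕ sin δ + cos ϕ cos δ sin h₀ = 1.5708×-0.09411×0.00000 + 0.99556×1.00000×1.00000 = -0.000000 + 0.995560 = 0.995560.
Q̄ = (S_0/π) × [bracket] = (1136/π) × 0.995560 = 360.0 W/m².

Q̄ ≈ 360 W/m²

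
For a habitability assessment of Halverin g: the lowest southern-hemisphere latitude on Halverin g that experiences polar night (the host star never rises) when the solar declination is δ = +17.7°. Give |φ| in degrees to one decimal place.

|φ| = 72.3°

Polar night requires cos H₀ = −tan φ tan δ ≥ 1, i.e. tan φ tan δ ≤ −1.
The boundary is |tan φ| · |tan δ| = 1, so |φ| = 90° − |δ| = 90° − 17.7° = 72.3° in the southern hemisphere.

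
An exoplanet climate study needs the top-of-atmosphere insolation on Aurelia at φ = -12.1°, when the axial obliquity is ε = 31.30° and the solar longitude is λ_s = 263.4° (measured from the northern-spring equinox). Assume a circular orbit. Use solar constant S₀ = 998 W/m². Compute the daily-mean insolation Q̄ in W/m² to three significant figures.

Q̄ ≈ 322 W/m²

Solar declination: sin δ = sin ε · sin λ_s = sin 31.30° × sin 263.4° = -0.51608, so δ = -31.069°.
cos H₀ = −tan(-12.1°) tan(-31.069°) = -0.1292, H₀ = 1.7003 rad.
Bracket: H₀ sin φ sin δ + cos φ cos δ sin H₀ = 1.7003×-0.20962×-0.51608 + 0.97778×0.85654×0.99162 = 0.183940 + 0.830489 = 1.014429.
Q̄ = (S₀/π) × [bracket] = (998/π) × 1.014429 = 322.3 W/m².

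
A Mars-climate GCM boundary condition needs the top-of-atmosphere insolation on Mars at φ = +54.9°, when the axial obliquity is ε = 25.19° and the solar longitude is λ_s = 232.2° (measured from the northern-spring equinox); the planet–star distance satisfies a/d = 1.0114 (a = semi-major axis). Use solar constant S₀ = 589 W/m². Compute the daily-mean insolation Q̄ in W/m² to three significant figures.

Q̄ ≈ 34.7 W/m²

Solar declination: sin δ = sin ε · sin λ_s = sin 25.19° × sin 232.2° = -0.33631, so δ = -19.652°.
cos H₀ = −tan(+54.9°) tan(-19.652°) = 0.5081, H₀ = 1.0378 rad.
Bracket: H₀ sin φ sin δ + cos φ cos δ sin H₀ = 1.0378×0.81815×-0.33631 + 0.57501×0.94175×0.86129 = -0.285553 + 0.466402 = 0.180849.
Inverse-square distance factor (a/d)² = 1.0114² = 1.022930.
Q̄ = (S₀/π) × 1.022930 × [bracket] = (589/π) × 1.022930 × 0.180849 = 34.68 W/m².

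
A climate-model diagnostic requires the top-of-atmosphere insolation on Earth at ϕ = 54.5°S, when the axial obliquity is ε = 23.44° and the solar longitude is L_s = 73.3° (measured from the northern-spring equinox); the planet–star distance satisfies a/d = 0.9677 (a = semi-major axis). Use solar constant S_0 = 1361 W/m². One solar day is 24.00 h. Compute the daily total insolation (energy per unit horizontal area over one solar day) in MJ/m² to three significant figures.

4.98 MJ/m²

Solar declination: sin δ = sin ε · sin L_s = sin 23.44° × sin 73.3° = 0.38101, so δ = +22.396°.
cos h₀ = −tan(-54.5°) tan(+22.396°) = 0.5777, h₀ = 0.9548 rad.
Bracket: h₀ sin ϕ sin δ + cos ϕ cos δ sin h₀ = 0.9548×-0.81412×0.38101 + 0.58070×0.92457×0.81622 = -0.296167 + 0.438227 = 0.142060.
Inverse-square distance factor (a/d)² = 0.9677² = 0.936443.
Q̄ = (S_0/π) × 0.936443 × [bracket] = (1361/π) × 0.936443 × 0.142060 = 57.632 W/m².
Daily total = Q̄ × 24.00 h × 3600 s/h = 57.632 × 24.00 × 3600 / 10⁶ = 4.979 MJ/m².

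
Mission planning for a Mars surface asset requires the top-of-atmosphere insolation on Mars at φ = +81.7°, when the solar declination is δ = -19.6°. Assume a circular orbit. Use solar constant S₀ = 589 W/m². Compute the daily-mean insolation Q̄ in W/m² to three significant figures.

Q̄ ≈ 0.00 W/m²

cos H₀ = −tan(+81.7°) tan(-19.600°) = 2.4409 ≥ 1 ⇒ polar night, H₀ = 0 and Q̄ = 0.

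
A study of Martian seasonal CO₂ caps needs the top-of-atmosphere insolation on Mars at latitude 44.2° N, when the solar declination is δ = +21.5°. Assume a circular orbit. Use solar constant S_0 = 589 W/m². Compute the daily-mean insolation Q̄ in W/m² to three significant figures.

Q̄ ≈ 210 W/m²

cos h₀ = −tan(+44.2°) tan(+21.500°) = -0.3831, h₀ = 1.9639 rad.
Bracket: h₀ sin ϕ sin δ + cos ϕ cos δ sin h₀ = 1.9639×0.69717×0.36650 + 0.71691×0.93042×0.92372 = 0.501802 + 0.616147 = 1.117949.
Q̄ = (S_0/π) × [bracket] = (589/π) × 1.117949 = 209.6 W/m².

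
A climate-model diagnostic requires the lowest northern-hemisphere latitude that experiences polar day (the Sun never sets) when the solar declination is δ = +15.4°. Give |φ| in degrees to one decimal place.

Polar day requires cos H₀ = −tan φ tan δ ≤ −1, i.e. tan φ tan δ ≥ 1.
The boundary is |tan φ| · |tan δ| = 1, so |φ| = 90° − |δ| = 90° − 15.4° = 74.6° in the northern hemisphere.

|φ| = 74.6°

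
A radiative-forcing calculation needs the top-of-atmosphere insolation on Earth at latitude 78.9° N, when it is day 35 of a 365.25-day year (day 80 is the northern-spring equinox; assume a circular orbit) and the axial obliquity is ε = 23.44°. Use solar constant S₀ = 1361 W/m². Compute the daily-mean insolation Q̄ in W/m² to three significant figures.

Q̄ ≈ 0.00 W/m²

Solar longitude: λ_s = 360° × (35 − 80)/365.25 = -44.353°, i.e. -44.353° + 360° = 315.647°.
sin δ = sin 23.44° × sin 315.647° = -0.27809, so δ = -16.146°.
cos H₀ = −tan(+78.9°) tan(-16.146°) = 1.4756 ≥ 1 ⇒ polar night, H₀ = 0 and Q̄ = 0.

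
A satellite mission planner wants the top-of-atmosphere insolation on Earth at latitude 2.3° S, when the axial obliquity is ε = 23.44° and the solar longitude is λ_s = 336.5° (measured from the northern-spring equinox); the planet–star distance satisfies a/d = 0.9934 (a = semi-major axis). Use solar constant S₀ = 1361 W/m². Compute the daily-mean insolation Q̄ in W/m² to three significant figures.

Q̄ ≈ 426 W/m²

Solar declination: sin δ = sin ε · sin λ_s = sin 23.44° × sin 336.5° = -0.15862, so δ = -9.127°.
cos H₀ = −tan(-2.3°) tan(-9.127°) = -0.0065, H₀ = 1.5772 rad.
Bracket: H₀ sin φ sin δ + cos φ cos δ sin H₀ = 1.5772×-0.04013×-0.15862 + 0.99919×0.98734×0.99998 = 0.010040 + 0.986521 = 0.996561.
Inverse-square distance factor (a/d)² = 0.9934² = 0.986844.
Q̄ = (S₀/π) × 0.986844 × [bracket] = (1361/π) × 0.986844 × 0.996561 = 426.1 W/m².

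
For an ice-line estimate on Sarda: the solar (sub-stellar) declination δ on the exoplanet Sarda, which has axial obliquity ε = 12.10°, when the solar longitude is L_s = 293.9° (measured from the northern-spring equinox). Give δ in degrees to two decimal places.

δ = -11.05°

sin δ = sin ε · sin L_s = sin 12.10° × sin 293.9° = -0.191645.
δ = arcsin(-0.191645) = -11.05°.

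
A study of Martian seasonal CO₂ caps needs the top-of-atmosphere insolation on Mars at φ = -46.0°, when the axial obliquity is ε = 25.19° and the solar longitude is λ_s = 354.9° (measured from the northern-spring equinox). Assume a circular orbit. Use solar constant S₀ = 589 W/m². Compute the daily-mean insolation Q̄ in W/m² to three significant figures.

Q̄ ≈ 138 W/m²

Solar declination: sin δ = sin ε · sin λ_s = sin 25.19° × sin 354.9° = -0.03784, so δ = -2.168°.
cos H₀ = −tan(-46.0°) tan(-2.168°) = -0.0392, H₀ = 1.6100 rad.
Bracket: H₀ sin φ sin δ + cos φ cos δ sin H₀ = 1.6100×-0.71934×-0.03784 + 0.69466×0.99928×0.99923 = 0.043824 + 0.693625 = 0.737449.
Q̄ = (S₀/π) × [bracket] = (589/π) × 0.737449 = 138.3 W/m².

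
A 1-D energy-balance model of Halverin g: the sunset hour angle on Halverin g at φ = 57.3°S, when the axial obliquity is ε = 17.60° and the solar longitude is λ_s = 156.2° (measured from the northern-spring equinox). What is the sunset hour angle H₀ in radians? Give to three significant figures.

H₀ = 1.38 rad

Solar declination: sin δ = sin ε · sin λ_s = sin 17.60° × sin 156.2° = 0.12202, so δ = +7.009°.
cos H₀ = −tan φ · tan δ = −tan(-57.3°) × tan(+7.009°) = 0.1915, so H₀ = 1.3781 rad = 78.96°.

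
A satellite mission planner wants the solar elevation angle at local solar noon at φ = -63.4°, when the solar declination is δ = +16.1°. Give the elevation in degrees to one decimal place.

At local noon the hour angle is zero, so the zenith angle equals |φ − δ| = |-63.4° − (+16.100°)| = 79.500°.
Elevation = 90° − 79.500° = 10.5°.

10.5°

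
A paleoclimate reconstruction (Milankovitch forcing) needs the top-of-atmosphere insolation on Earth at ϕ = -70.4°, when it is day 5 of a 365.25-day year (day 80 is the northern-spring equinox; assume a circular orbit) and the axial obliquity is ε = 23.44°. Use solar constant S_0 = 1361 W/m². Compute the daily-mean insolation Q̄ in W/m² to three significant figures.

Solar longitude: L_s = 360° × (5 − 80)/365.25 = -73.922°, i.e. -73.922° + 360° = 286.078°.
sin δ = sin 23.44° × sin 286.078° = -0.38223, so δ = -22.472°.
cos h₀ = −tan(-70.4°) tan(-22.472°) = -1.1616 ≤ −1 ⇒ polar day, h₀ = π.
Bracket: h₀ sin ϕ sin δ + cos ϕ cos δ sin h₀ = 3.1416×-0.94206×-0.38223 + 0.33545×0.92407×0.00000 = 1.131239 + 0.000000 = 1.131239.
Q̄ = (S_0/π) × [bracket] = (1361/π) × 1.131239 = 490.1 W/m².

Q̄ ≈ 490 W/m²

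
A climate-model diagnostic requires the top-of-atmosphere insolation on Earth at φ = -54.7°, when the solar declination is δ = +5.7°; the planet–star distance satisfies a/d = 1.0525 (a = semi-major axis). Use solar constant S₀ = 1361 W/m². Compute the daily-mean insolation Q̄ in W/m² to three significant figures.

cos H₀ = −tan(-54.7°) tan(+5.700°) = 0.1410, H₀ = 1.4294 rad.
Bracket: H₀ sin φ sin δ + cos φ cos δ sin H₀ = 1.4294×-0.81614×0.09932 + 0.57786×0.99506×0.99001 = -0.115866 + 0.569261 = 0.453395.
Inverse-square distance factor (a/d)² = 1.0525² = 1.107756.
Q̄ = (S₀/π) × 1.107756 × [bracket] = (1361/π) × 1.107756 × 0.453395 = 217.6 W/m².

Q̄ ≈ 218 W/m²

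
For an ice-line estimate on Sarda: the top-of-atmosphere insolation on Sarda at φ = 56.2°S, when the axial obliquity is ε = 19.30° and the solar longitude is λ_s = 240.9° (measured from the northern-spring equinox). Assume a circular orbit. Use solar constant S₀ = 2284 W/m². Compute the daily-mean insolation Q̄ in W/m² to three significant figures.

Solar declination: sin δ = sin ε · sin λ_s = sin 19.30° × sin 240.9° = -0.28879, so δ = -16.786°.
cos H₀ = −tan(-56.2°) tan(-16.786°) = -0.4506, H₀ = 2.0382 rad.
Bracket: H₀ sin φ sin δ + cos φ cos δ sin H₀ = 2.0382×-0.83098×-0.28879 + 0.55630×0.95739×0.89273 = 0.489125 + 0.475464 = 0.964589.
Q̄ = (S₀/π) × [bracket] = (2284/π) × 0.964589 = 701.3 W/m².

Q̄ ≈ 701 W/m²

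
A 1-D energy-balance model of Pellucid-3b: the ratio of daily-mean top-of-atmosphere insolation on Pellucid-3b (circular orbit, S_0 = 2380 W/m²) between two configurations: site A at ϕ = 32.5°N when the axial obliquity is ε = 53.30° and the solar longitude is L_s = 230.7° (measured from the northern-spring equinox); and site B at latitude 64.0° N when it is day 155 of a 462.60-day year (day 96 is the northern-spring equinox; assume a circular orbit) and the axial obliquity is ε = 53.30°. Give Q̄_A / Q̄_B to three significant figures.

Q̄_A / Q̄_B ≈ 0.138

— Configuration A (ϕ=+32.5°):
Solar declination: sin δ = sin ε · sin L_s = sin 53.30° × sin 230.7° = -0.62045, so δ = -38.349°.
cos h₀ = −tan(+32.5°) tan(-38.349°) = 0.5040, h₀ = 1.0426 rad.
Bracket: h₀ sin ϕ sin δ + cos ϕ cos δ sin h₀ = 1.0426×0.53730×-0.62045 + 0.84339×0.78425×0.86370 = -0.347569 + 0.571276 = 0.223707.
Q̄ = (S_0/π) × [bracket] = (2380/π) × 0.223707 = 169.48 W/m².
— Configuration B (ϕ=+64.0°):
Solar longitude: L_s = 360° × (155 − 96)/462.60 = 45.914°.
sin δ = sin 53.30° × sin 45.914° = 0.57592, so δ = +35.164°.
cos h₀ = −tan(+64.0°) tan(+35.164°) = -1.4444 ≤ −1 ⇒ polar day, h₀ = π.
Bracket: h₀ sin ϕ sin δ + cos ϕ cos δ sin h₀ = 3.1416×0.89879×0.57592 + 0.43837×0.81751×0.00000 = 1.626190 + 0.000000 = 1.626190.
Q̄ = (S_0/π) × [bracket] = (2380/π) × 1.626190 = 1232.0 W/m².
Ratio Q̄_A / Q̄_B = 169.48 / 1232.0 = 0.1376.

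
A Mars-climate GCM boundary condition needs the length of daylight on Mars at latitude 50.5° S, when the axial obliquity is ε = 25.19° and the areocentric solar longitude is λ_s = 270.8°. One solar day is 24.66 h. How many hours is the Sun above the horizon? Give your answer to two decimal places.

17.10 h

sin δ = sin 25.19° × sin 270.8° = -0.42558, so δ = -25.187°.
cos H₀ = −tan φ · tan δ = −tan(-50.5°) × tan(-25.187°) = -0.5705, so H₀ = 2.1779 rad = 124.79°.
Daylight = 2H₀/(2π) × 24.66 h = (2.1779/π) × 24.66 = 17.10 h.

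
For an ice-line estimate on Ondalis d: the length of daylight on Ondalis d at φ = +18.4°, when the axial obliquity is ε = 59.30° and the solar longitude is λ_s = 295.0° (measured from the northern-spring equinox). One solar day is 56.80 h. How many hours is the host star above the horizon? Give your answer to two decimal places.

Solar declination: sin δ = sin ε · sin λ_s = sin 59.30° × sin 295.0° = -0.77929, so δ = -51.196°.
cos H₀ = −tan φ · tan δ = −tan(+18.4°) × tan(-51.196°) = 0.4137, so H₀ = 1.1443 rad = 65.56°.
Daylight = 2H₀/(2π) × 56.80 h = (1.1443/π) × 56.80 = 20.69 h.

20.69 h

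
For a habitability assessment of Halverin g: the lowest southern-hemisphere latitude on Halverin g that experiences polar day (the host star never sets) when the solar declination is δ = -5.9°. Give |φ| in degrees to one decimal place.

Polar day requires cos H₀ = −tan φ tan δ ≤ −1, i.e. tan φ tan δ ≥ 1.
The boundary is |tan φ| · |tan δ| = 1, so |φ| = 90° − |δ| = 90° − 5.9° = 84.1° in the southern hemisphere.

|φ| = 84.1°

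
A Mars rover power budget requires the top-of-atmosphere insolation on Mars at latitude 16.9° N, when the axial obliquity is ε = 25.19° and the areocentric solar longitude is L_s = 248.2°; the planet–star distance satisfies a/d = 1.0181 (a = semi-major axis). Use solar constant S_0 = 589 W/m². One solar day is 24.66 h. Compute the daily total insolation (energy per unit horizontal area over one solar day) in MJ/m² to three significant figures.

sin δ = sin 25.19° × sin 248.2° = -0.39518, so δ = -23.277°.
cos h₀ = −tan(+16.9°) tan(-23.277°) = 0.1307, h₀ = 1.4397 rad.
Bracket: h₀ sin ϕ sin δ + cos ϕ cos δ sin h₀ = 1.4397×0.29070×-0.39518 + 0.95681×0.91860×0.99142 = -0.165391 + 0.871384 = 0.705993.
Inverse-square distance factor (a/d)² = 1.0181² = 1.036528.
Q̄ = (S_0/π) × 1.036528 × [bracket] = (589/π) × 1.036528 × 0.705993 = 137.20 W/m².
Daily total = Q̄ × 24.66 h × 3600 s/h = 137.20 × 24.66 × 3600 / 10⁶ = 12.18 MJ/m².

12.2 MJ/m²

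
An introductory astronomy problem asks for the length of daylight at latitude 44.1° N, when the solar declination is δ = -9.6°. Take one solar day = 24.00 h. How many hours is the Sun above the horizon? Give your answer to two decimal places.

cos H₀ = −tan φ · tan δ = −tan(+44.1°) × tan(-9.600°) = 0.1639, so H₀ = 1.4061 rad = 80.57°.
Daylight = 2H₀/(2π) × 24.00 h = (1.4061/π) × 24.00 = 10.74 h.

10.74 h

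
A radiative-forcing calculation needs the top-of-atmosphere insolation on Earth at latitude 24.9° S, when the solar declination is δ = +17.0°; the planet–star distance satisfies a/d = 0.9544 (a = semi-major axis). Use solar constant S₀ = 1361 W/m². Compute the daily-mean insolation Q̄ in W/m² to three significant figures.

cos H₀ = −tan(-24.9°) tan(+17.000°) = 0.1419, H₀ = 1.4284 rad.
Bracket: H₀ sin φ sin δ + cos φ cos δ sin H₀ = 1.4284×-0.42104×0.29237 + 0.90704×0.95630×0.98988 = -0.175835 + 0.858624 = 0.682789.
Inverse-square distance factor (a/d)² = 0.9544² = 0.910879.
Q̄ = (S₀/π) × 0.910879 × [bracket] = (1361/π) × 0.910879 × 0.682789 = 269.4 W/m².

Q̄ ≈ 269 W/m²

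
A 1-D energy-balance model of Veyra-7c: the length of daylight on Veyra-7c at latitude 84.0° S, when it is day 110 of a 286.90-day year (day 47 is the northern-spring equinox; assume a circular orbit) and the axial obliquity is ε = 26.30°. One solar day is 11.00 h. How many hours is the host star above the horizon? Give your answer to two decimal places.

0.00 h

Solar longitude: λ_s = 360° × (110 − 47)/286.90 = 79.052°.
sin δ = sin 26.30° × sin 79.052° = 0.43501, so δ = +25.786°.
cos H₀ = −tan φ · tan δ = 4.5965 ≥ 1, so the host star never rises (polar night) and H₀ = 0.
Daylight = 2H₀/(2π) × 11.00 h = (0.0000/π) × 11.00 = 0.00 h.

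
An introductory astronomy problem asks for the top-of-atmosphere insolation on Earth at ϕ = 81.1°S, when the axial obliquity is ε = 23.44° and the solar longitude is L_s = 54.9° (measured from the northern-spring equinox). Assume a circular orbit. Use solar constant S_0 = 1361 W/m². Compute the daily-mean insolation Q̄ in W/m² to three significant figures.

Solar declination: sin δ = sin ε · sin L_s = sin 23.44° × sin 54.9° = 0.32545, so δ = +18.993°.
cos h₀ = −tan(-81.1°) tan(+18.993°) = 2.1979 ≥ 1 ⇒ polar night, h₀ = 0 and Q̄ = 0.

Q̄ ≈ 0.00 W/m²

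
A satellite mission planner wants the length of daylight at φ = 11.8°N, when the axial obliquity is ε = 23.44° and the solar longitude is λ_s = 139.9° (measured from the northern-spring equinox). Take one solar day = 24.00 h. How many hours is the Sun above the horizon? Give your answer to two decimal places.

Solar declination: sin δ = sin ε · sin λ_s = sin 23.44° × sin 139.9° = 0.25622, so δ = +14.846°.
cos H₀ = −tan φ · tan δ = −tan(+11.8°) × tan(+14.846°) = -0.0554, so H₀ = 1.6262 rad = 93.17°.
Daylight = 2H₀/(2π) × 24.00 h = (1.6262/π) × 24.00 = 12.42 h.

12.42 h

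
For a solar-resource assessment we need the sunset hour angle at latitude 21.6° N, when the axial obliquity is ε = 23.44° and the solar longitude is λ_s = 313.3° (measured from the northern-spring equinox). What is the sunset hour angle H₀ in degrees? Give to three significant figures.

Solar declination: sin δ = sin ε · sin λ_s = sin 23.44° × sin 313.3° = -0.28950, so δ = -16.828°.
cos H₀ = −tan φ · tan δ = −tan(+21.6°) × tan(-16.828°) = 0.1197, so H₀ = 1.4508 rad = 83.12°.

H₀ = 83.1°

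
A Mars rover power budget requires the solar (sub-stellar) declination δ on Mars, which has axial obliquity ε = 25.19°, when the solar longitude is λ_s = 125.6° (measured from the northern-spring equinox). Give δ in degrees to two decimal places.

sin δ = sin ε · sin λ_s = sin 25.19° × sin 125.6° = 0.346073.
δ = arcsin(0.346073) = +20.25°.

δ = +20.25°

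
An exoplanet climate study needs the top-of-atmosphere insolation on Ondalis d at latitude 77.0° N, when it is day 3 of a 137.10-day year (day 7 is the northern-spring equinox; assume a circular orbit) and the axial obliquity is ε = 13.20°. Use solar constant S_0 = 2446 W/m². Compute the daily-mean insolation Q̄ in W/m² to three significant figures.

Solar longitude: L_s = 360° × (3 − 7)/137.10 = -10.503°, i.e. -10.503° + 360° = 349.497°.
sin δ = sin 13.20° × sin 349.497° = -0.04163, so δ = -2.386°.
cos h₀ = −tan(+77.0°) tan(-2.386°) = 0.1805, h₀ = 1.3893 rad.
Bracket: h₀ sin ϕ sin δ + cos ϕ cos δ sin h₀ = 1.3893×0.97437×-0.04163 + 0.22495×0.99913×0.98358 = -0.056354 + 0.221064 = 0.164710.
Q̄ = (S_0/π) × [bracket] = (2446/π) × 0.164710 = 128.2 W/m².

Q̄ ≈ 128 W/m²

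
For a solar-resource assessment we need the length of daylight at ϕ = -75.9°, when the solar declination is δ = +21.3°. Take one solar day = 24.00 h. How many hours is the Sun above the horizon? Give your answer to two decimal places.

cos h₀ = −tan ϕ · tan δ = 1.5522 ≥ 1, so the Sun never rises (polar night) and h₀ = 0.
Daylight = 2h₀/(2π) × 24.00 h = (0.0000/π) × 24.00 = 0.00 h.

0.00 h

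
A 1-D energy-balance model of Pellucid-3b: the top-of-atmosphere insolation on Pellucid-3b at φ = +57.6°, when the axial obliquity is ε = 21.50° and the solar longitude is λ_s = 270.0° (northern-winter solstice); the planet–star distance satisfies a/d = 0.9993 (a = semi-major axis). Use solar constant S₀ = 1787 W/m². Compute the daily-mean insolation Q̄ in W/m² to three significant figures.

Q̄ ≈ 63.6 W/m²

Solar declination: sin δ = sin ε · sin λ_s = sin 21.50° × sin 270.0° = -0.36650, so δ = -21.500°.
cos H₀ = −tan(+57.6°) tan(-21.500°) = 0.6207, H₀ = 0.9012 rad.
Bracket: H₀ sin φ sin δ + cos φ cos δ sin H₀ = 0.9012×0.84433×-0.36650 + 0.53583×0.93042×0.78405 = -0.278874 + 0.390886 = 0.112012.
Inverse-square distance factor (a/d)² = 0.9993² = 0.998600.
Q̄ = (S₀/π) × 0.998600 × [bracket] = (1787/π) × 0.998600 × 0.112012 = 63.63 W/m².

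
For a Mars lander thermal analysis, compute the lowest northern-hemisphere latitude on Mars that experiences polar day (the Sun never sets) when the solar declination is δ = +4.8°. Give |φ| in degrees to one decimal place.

Polar day requires cos H₀ = −tan φ tan δ ≤ −1, i.e. tan φ tan δ ≥ 1.
The boundary is |tan φ| · |tan δ| = 1, so |φ| = 90° − |δ| = 90° − 4.8° = 85.2° in the northern hemisphere.

|φ| = 85.2°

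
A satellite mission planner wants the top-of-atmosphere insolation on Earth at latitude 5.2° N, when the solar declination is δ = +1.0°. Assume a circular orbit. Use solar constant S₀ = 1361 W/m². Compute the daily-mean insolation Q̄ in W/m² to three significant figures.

cos H₀ = −tan(+5.2°) tan(+1.000°) = -0.0016, H₀ = 1.5724 rad.
Bracket: H₀ sin φ sin δ + cos φ cos δ sin H₀ = 1.5724×0.09063×0.01745 + 0.99588×0.99985×1.00000 = 0.002487 + 0.995731 = 0.998218.
Q̄ = (S₀/π) × [bracket] = (1361/π) × 0.998218 = 432.4 W/m².

Q̄ ≈ 432 W/m²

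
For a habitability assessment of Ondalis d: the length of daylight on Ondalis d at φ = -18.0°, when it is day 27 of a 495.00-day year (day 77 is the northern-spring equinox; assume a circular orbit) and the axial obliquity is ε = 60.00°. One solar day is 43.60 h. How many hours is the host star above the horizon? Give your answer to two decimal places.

24.52 h

Solar longitude: λ_s = 360° × (27 − 77)/495.00 = -36.364°, i.e. -36.364° + 360° = 323.636°.
sin δ = sin 60.00° × sin 323.636° = -0.51347, so δ = -30.895°.
cos H₀ = −tan φ · tan δ = −tan(-18.0°) × tan(-30.895°) = -0.1944, so H₀ = 1.7665 rad = 101.21°.
Daylight = 2H₀/(2π) × 43.60 h = (1.7665/π) × 43.60 = 24.52 h.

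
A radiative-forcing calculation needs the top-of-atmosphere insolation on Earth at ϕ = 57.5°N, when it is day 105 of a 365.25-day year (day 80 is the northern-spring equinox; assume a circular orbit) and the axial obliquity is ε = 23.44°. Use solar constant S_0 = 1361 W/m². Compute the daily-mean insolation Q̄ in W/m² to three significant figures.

Q̄ ≈ 333 W/m²

Solar longitude: L_s = 360° × (105 − 80)/365.25 = 24.641°.
sin δ = sin 23.44° × sin 24.641° = 0.16585, so δ = +9.547°.
cos h₀ = −tan(+57.5°) tan(+9.547°) = -0.2640, h₀ = 1.8379 rad.
Bracket: h₀ sin ϕ sin δ + cos ϕ cos δ sin h₀ = 1.8379×0.84339×0.16585 + 0.53730×0.98615×0.96453 = 0.257079 + 0.511064 = 0.768143.
Q̄ = (S_0/π) × [bracket] = (1361/π) × 0.768143 = 332.8 W/m².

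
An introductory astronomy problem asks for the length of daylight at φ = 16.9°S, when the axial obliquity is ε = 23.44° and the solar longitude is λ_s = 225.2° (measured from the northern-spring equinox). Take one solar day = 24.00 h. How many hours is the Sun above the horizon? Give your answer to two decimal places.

Solar declination: sin δ = sin ε · sin λ_s = sin 23.44° × sin 225.2° = -0.28226, so δ = -16.395°.
cos H₀ = −tan φ · tan δ = −tan(-16.9°) × tan(-16.395°) = -0.0894, so H₀ = 1.6603 rad = 95.13°.
Daylight = 2H₀/(2π) × 24.00 h = (1.6603/π) × 24.00 = 12.68 h.

12.68 h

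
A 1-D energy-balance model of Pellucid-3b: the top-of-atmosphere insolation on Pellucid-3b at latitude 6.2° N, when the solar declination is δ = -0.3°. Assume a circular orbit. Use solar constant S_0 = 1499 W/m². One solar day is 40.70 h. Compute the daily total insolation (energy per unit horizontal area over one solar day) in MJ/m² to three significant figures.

69.4 MJ/m²

cos h₀ = −tan(+6.2°) tan(-0.300°) = 0.0006, h₀ = 1.5702 rad.
Bracket: h₀ sin ϕ sin δ + cos ϕ cos δ sin h₀ = 1.5702×0.10800×-0.00524 + 0.99415×0.99999×1.00000 = -0.000889 + 0.994140 = 0.993251.
Q̄ = (S_0/π) × [bracket] = (1499/π) × 0.993251 = 473.93 W/m².
Daily total = Q̄ × 40.70 h × 3600 s/h = 473.93 × 40.70 × 3600 / 10⁶ = 69.44 MJ/m².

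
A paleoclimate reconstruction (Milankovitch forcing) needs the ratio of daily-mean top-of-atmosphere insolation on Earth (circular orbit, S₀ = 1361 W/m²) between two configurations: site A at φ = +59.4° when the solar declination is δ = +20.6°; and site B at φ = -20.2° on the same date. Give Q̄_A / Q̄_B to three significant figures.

— Configuration A (φ=+59.4°):
cos H₀ = −tan(+59.4°) tan(+20.600°) = -0.6356, H₀ = 2.2595 rad.
Bracket: H₀ sin φ sin δ + cos φ cos δ sin H₀ = 2.2595×0.86074×0.35184 + 0.50904×0.93606×0.77204 = 0.684273 + 0.367871 = 1.052144.
Q̄ = (S₀/π) × [bracket] = (1361/π) × 1.052144 = 455.81 W/m².
— Configuration B (φ=-20.2°):
cos H₀ = −tan(-20.2°) tan(+20.600°) = 0.1383, H₀ = 1.4321 rad.
Bracket: H₀ sin φ sin δ + cos φ cos δ sin H₀ = 1.4321×-0.34530×0.35184 + 0.93849×0.93606×0.99039 = -0.173986 + 0.870041 = 0.696055.
Q̄ = (S₀/π) × [bracket] = (1361/π) × 0.696055 = 301.54 W/m².
Ratio Q̄_A / Q̄_B = 455.81 / 301.54 = 1.512.

Q̄_A / Q̄_B ≈ 1.51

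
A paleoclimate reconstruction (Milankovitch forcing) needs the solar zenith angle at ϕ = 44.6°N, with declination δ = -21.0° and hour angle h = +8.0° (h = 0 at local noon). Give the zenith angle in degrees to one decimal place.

cos θ_z = sin ϕ sin δ + cos ϕ cos δ cos h = -0.251629 + 0.658264 = 0.406635.
θ_z = arccos(0.406635) = 66.0°.

θ_z = 66.0°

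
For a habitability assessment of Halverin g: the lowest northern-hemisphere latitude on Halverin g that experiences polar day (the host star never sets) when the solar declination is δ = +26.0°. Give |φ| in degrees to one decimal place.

|φ| = 64.0°

Polar day requires cos H₀ = −tan φ tan δ ≤ −1, i.e. tan φ tan δ ≥ 1.
The boundary is |tan φ| · |tan δ| = 1, so |φ| = 90° − |δ| = 90° − 26.0° = 64.0° in the northern hemisphere.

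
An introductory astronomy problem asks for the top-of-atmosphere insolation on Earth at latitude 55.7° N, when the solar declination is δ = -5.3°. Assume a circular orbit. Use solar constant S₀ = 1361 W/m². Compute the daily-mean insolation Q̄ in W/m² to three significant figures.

cos H₀ = −tan(+55.7°) tan(-5.300°) = 0.1360, H₀ = 1.4344 rad.
Bracket: H₀ sin φ sin δ + cos φ cos δ sin H₀ = 1.4344×0.82610×-0.09237 + 0.56353×0.99572×0.99071 = -0.109455 + 0.555905 = 0.446450.
Q̄ = (S₀/π) × [bracket] = (1361/π) × 0.446450 = 193.4 W/m².

Q̄ ≈ 193 W/m²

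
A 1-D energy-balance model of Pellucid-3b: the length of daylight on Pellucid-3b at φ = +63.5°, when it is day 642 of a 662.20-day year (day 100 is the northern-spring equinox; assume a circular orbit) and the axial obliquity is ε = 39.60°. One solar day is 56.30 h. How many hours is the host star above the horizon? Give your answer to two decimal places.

0.00 h

Solar longitude: λ_s = 360° × (642 − 100)/662.20 = 294.654°.
sin δ = sin 39.60° × sin 294.654° = -0.57932, so δ = -35.403°.
cos H₀ = −tan φ · tan δ = 1.4255 ≥ 1, so the host star never rises (polar night) and H₀ = 0.
Daylight = 2H₀/(2π) × 56.30 h = (0.0000/π) × 56.30 = 0.00 h.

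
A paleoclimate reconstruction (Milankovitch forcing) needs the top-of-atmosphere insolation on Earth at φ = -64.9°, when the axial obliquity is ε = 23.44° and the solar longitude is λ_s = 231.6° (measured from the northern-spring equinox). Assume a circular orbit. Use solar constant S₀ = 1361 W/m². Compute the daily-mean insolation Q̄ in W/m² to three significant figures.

Q̄ ≈ 412 W/m²

Solar declination: sin δ = sin ε · sin λ_s = sin 23.44° × sin 231.6° = -0.31174, so δ = -18.164°.
cos H₀ = −tan(-64.9°) tan(-18.164°) = -0.7004, H₀ = 2.3468 rad.
Bracket: H₀ sin φ sin δ + cos φ cos δ sin H₀ = 2.3468×-0.90557×-0.31174 + 0.42420×0.95017×0.71374 = 0.662507 + 0.287682 = 0.950189.
Q̄ = (S₀/π) × [bracket] = (1361/π) × 0.950189 = 411.6 W/m².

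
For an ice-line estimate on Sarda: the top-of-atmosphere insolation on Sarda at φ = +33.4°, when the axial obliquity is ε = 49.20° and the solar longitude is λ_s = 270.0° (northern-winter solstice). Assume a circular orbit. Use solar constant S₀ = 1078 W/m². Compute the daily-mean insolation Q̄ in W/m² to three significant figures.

Q̄ ≈ 20.5 W/m²

Solar declination: sin δ = sin ε · sin λ_s = sin 49.20° × sin 270.0° = -0.75700, so δ = -49.200°.
cos H₀ = −tan(+33.4°) tan(-49.200°) = 0.7639, H₀ = 0.7015 rad.
Bracket: H₀ sin φ sin δ + cos φ cos δ sin H₀ = 0.7015×0.55048×-0.75700 + 0.83485×0.65342×0.64534 = -0.292324 + 0.352038 = 0.059714.
Q̄ = (S₀/π) × [bracket] = (1078/π) × 0.059714 = 20.49 W/m².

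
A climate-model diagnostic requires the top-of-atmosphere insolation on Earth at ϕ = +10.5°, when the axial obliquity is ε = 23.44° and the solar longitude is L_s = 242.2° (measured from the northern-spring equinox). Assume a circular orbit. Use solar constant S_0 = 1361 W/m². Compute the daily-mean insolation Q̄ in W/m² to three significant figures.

Q̄ ≈ 356 W/m²

Solar declination: sin δ = sin ε · sin L_s = sin 23.44° × sin 242.2° = -0.35188, so δ = -20.602°.
cos h₀ = −tan(+10.5°) tan(-20.602°) = 0.0697, h₀ = 1.5011 rad.
Bracket: h₀ sin ϕ sin δ + cos ϕ cos δ sin h₀ = 1.5011×0.18224×-0.35188 + 0.98325×0.93605×0.99757 = -0.096260 + 0.918135 = 0.821875.
Q̄ = (S_0/π) × [bracket] = (1361/π) × 0.821875 = 356.1 W/m².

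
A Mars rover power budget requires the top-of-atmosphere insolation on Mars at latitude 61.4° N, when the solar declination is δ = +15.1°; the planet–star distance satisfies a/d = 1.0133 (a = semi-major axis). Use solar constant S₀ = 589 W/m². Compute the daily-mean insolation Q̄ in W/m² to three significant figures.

Q̄ ≈ 169 W/m²

cos H₀ = −tan(+61.4°) tan(+15.100°) = -0.4949, H₀ = 2.0885 rad.
Bracket: H₀ sin φ sin δ + cos φ cos δ sin H₀ = 2.0885×0.87798×0.26050 + 0.47869×0.96547×0.86896 = 0.477669 + 0.401599 = 0.879268.
Inverse-square distance factor (a/d)² = 1.0133² = 1.026777.
Q̄ = (S₀/π) × 1.026777 × [bracket] = (589/π) × 1.026777 × 0.879268 = 169.3 W/m².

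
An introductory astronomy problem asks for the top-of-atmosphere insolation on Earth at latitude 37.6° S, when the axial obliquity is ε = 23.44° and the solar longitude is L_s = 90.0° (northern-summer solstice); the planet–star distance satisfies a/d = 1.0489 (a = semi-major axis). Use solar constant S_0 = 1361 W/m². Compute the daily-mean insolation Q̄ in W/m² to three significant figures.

Q̄ ≈ 184 W/m²

Solar declination: sin δ = sin ε · sin L_s = sin 23.44° × sin 90.0° = 0.39779, so δ = +23.440°.
cos h₀ = −tan(-37.6°) tan(+23.440°) = 0.3339, h₀ = 1.2304 rad.
Bracket: h₀ sin ϕ sin δ + cos ϕ cos δ sin h₀ = 1.2304×-0.61015×0.39779 + 0.79229×0.91748×0.94261 = -0.298632 + 0.685193 = 0.386561.
Inverse-square distance factor (a/d)² = 1.0489² = 1.100191.
Q̄ = (S_0/π) × 1.100191 × [bracket] = (1361/π) × 1.100191 × 0.386561 = 184.2 W/m².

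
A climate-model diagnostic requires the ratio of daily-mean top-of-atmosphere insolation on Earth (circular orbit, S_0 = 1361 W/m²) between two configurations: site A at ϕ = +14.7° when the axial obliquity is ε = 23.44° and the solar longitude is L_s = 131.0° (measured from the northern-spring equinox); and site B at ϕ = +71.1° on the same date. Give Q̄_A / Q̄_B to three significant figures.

— Configuration A (ϕ=+14.7°):
Solar declination: sin δ = sin ε · sin L_s = sin 23.44° × sin 131.0° = 0.30021, so δ = +17.471°.
cos h₀ = −tan(+14.7°) tan(+17.471°) = -0.0826, h₀ = 1.6535 rad.
Bracket: h₀ sin ϕ sin δ + cos ϕ cos δ sin h₀ = 1.6535×0.25376×0.30021 + 0.96727×0.95387×0.99659 = 0.125966 + 0.919504 = 1.045470.
Q̄ = (S_0/π) × [bracket] = (1361/π) × 1.045470 = 452.92 W/m².
— Configuration B (ϕ=+71.1°):
cos h₀ = −tan(+71.1°) tan(+17.471°) = -0.9193, h₀ = 2.7370 rad.
Bracket: h₀ sin ϕ sin δ + cos ϕ cos δ sin h₀ = 2.7370×0.94609×0.30021 + 0.32392×0.95387×0.39365 = 0.777378 + 0.121629 = 0.899007.
Q̄ = (S_0/π) × [bracket] = (1361/π) × 0.899007 = 389.47 W/m².
Ratio Q̄_A / Q̄_B = 452.92 / 389.47 = 1.163.

Q̄_A / Q̄_B ≈ 1.16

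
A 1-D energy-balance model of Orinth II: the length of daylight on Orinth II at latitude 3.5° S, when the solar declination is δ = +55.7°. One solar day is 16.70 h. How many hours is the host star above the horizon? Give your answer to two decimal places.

7.87 h

cos H₀ = −tan φ · tan δ = −tan(-3.5°) × tan(+55.700°) = 0.0897, so H₀ = 1.4810 rad = 84.86°.
Daylight = 2H₀/(2π) × 16.70 h = (1.4810/π) × 16.70 = 7.87 h.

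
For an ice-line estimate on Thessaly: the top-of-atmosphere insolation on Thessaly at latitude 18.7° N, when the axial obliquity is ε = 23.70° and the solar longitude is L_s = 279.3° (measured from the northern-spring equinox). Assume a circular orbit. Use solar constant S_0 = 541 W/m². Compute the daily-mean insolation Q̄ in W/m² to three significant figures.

Solar declination: sin δ = sin ε · sin L_s = sin 23.70° × sin 279.3° = -0.39666, so δ = -23.370°.
cos h₀ = −tan(+18.7°) tan(-23.370°) = 0.1463, h₀ = 1.4240 rad.
Bracket: h₀ sin ϕ sin δ + cos ϕ cos δ sin h₀ = 1.4240×0.32061×-0.39666 + 0.94721×0.91796×0.98925 = -0.181095 + 0.860154 = 0.679059.
Q̄ = (S_0/π) × [bracket] = (541/π) × 0.679059 = 116.9 W/m².

Q̄ ≈ 117 W/m²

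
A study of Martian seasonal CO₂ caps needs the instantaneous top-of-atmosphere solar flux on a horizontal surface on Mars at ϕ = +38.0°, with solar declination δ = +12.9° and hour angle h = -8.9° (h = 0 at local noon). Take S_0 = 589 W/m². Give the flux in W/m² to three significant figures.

528 W/m²

cos θ_z = sin ϕ sin δ + cos ϕ cos δ cos h = 0.137446 + 0.758874 = 0.896320.
Flux = S_0 · cos θ_z = 589 × 0.896320 = 527.9 W/m².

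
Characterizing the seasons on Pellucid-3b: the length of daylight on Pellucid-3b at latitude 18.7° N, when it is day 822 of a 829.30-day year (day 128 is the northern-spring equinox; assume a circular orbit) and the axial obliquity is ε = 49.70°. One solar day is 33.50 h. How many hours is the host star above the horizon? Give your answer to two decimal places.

13.60 h

Solar longitude: L_s = 360° × (822 − 128)/829.30 = 301.266°.
sin δ = sin 49.70° × sin 301.266° = -0.65190, so δ = -40.685°.
cos h₀ = −tan ϕ · tan δ = −tan(+18.7°) × tan(-40.685°) = 0.2910, so h₀ = 1.2755 rad = 73.08°.
Daylight = 2h₀/(2π) × 33.50 h = (1.2755/π) × 33.50 = 13.60 h.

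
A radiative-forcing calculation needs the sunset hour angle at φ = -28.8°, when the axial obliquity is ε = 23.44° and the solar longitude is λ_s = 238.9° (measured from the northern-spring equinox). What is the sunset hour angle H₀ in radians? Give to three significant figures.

H₀ = 1.77 rad

Solar declination: sin δ = sin ε · sin λ_s = sin 23.44° × sin 238.9° = -0.34061, so δ = -19.914°.
cos H₀ = −tan φ · tan δ = −tan(-28.8°) × tan(-19.914°) = -0.1992, so H₀ = 1.7713 rad = 101.49°.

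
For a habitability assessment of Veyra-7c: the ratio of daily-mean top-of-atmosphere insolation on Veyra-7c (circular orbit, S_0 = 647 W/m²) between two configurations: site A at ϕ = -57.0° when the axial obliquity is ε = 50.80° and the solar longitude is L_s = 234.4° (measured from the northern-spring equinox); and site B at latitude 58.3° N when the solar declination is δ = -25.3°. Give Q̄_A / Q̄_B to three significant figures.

Q̄_A / Q̄_B ≈ 32.2

— Configuration A (ϕ=-57.0°):
Solar declination: sin δ = sin ε · sin L_s = sin 50.80° × sin 234.4° = -0.63011, so δ = -39.058°.
cos h₀ = −tan(-57.0°) tan(-39.058°) = -1.2495 ≤ −1 ⇒ polar day, h₀ = π.
Bracket: h₀ sin ϕ sin δ + cos ϕ cos δ sin h₀ = 3.1416×-0.83867×-0.63011 + 0.54464×0.77651×0.00000 = 1.660192 + 0.000000 = 1.660192.
Q̄ = (S_0/π) × [bracket] = (647/π) × 1.660192 = 341.91 W/m².
— Configuration B (ϕ=+58.3°):
cos h₀ = −tan(+58.3°) tan(-25.300°) = 0.7654, h₀ = 0.6992 rad.
Bracket: h₀ sin ϕ sin δ + cos ϕ cos δ sin h₀ = 0.6992×0.85081×-0.42736 + 0.52547×0.90408×0.64360 = -0.254231 + 0.305753 = 0.051522.
Q̄ = (S_0/π) × [bracket] = (647/π) × 0.051522 = 10.611 W/m².
Ratio Q̄_A / Q̄_B = 341.91 / 10.611 = 32.22.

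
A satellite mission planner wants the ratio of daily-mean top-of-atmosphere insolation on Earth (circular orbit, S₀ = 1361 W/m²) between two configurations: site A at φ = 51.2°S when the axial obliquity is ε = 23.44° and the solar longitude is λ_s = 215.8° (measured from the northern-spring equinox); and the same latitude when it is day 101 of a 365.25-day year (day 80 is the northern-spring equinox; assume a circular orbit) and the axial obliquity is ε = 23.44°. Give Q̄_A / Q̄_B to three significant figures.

— Configuration A (φ=-51.2°):
Solar declination: sin δ = sin ε · sin λ_s = sin 23.44° × sin 215.8° = -0.23269, so δ = -13.455°.
cos H₀ = −tan(-51.2°) tan(-13.455°) = -0.2976, H₀ = 1.8729 rad.
Bracket: H₀ sin φ sin δ + cos φ cos δ sin H₀ = 1.8729×-0.77934×-0.23269 + 0.62660×0.97255×0.95470 = 0.339640 + 0.581794 = 0.921434.
Q̄ = (S₀/π) × [bracket] = (1361/π) × 0.921434 = 399.18 W/m².
— Configuration B (φ=-51.2°):
Solar longitude: λ_s = 360° × (101 − 80)/365.25 = 20.698°.
sin δ = sin 23.44° × sin 20.698° = 0.14060, so δ = +8.082°.
cos H₀ = −tan(-51.2°) tan(+8.082°) = 0.1766, H₀ = 1.3932 rad.
Bracket: H₀ sin φ sin δ + cos φ cos δ sin H₀ = 1.3932×-0.77934×0.14060 + 0.62660×0.99007×0.98428 = -0.152660 + 0.610626 = 0.457966.
Q̄ = (S₀/π) × [bracket] = (1361/π) × 0.457966 = 198.40 W/m².
Ratio Q̄_A / Q̄_B = 399.18 / 198.40 = 2.012.

Q̄_A / Q̄_B ≈ 2.01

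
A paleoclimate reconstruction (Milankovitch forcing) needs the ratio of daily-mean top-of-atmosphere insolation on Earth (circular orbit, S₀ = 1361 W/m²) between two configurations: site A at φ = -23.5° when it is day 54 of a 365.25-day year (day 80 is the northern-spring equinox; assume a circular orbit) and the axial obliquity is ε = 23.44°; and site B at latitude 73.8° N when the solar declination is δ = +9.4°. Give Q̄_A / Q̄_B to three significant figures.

Q̄_A / Q̄_B ≈ 1.79

— Configuration A (φ=-23.5°):
Solar longitude: λ_s = 360° × (54 − 80)/365.25 = -25.626°, i.e. -25.626° + 360° = 334.374°.
sin δ = sin 23.44° × sin 334.374° = -0.17204, so δ = -9.907°.
cos H₀ = −tan(-23.5°) tan(-9.907°) = -0.0759, H₀ = 1.6468 rad.
Bracket: H₀ sin φ sin δ + cos φ cos δ sin H₀ = 1.6468×-0.39875×-0.17204 + 0.91706×0.98509×0.99711 = 0.112972 + 0.900776 = 1.013748.
Q̄ = (S₀/π) × [bracket] = (1361/π) × 1.013748 = 439.18 W/m².
— Configuration B (φ=+73.8°):
cos H₀ = −tan(+73.8°) tan(+9.400°) = -0.5698, H₀ = 2.1771 rad.
Bracket: H₀ sin φ sin δ + cos φ cos δ sin H₀ = 2.1771×0.96029×0.16333 + 0.27899×0.98657×0.82177 = 0.341465 + 0.226187 = 0.567652.
Q̄ = (S₀/π) × [bracket] = (1361/π) × 0.567652 = 245.92 W/m².
Ratio Q̄_A / Q̄_B = 439.18 / 245.92 = 1.786.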